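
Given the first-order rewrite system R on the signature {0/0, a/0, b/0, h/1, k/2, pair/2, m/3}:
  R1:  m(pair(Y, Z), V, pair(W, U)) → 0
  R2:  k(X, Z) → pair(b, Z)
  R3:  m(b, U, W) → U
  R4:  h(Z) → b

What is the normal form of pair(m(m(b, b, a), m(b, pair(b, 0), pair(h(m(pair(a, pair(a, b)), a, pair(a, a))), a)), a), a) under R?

1. pair(m(m(b, b, a), m(b, pair(b, 0), pair(h(m(pair(a, pair(a, b)), a, pair(a, a))), a)), a), a)  →  pair(m(b, m(b, pair(b, 0), pair(h(m(pair(a, pair(a, b)), a, pair(a, a))), a)), a), a)   [R3 at 1.1]
2. pair(m(b, m(b, pair(b, 0), pair(h(m(pair(a, pair(a, b)), a, pair(a, a))), a)), a), a)  →  pair(m(b, pair(b, 0), pair(h(m(pair(a, pair(a, b)), a, pair(a, a))), a)), a)   [R3 at 1]
3. pair(m(b, pair(b, 0), pair(h(m(pair(a, pair(a, b)), a, pair(a, a))), a)), a)  →  pair(pair(b, 0), a)   [R3 at 1]

pair(pair(b, 0), a)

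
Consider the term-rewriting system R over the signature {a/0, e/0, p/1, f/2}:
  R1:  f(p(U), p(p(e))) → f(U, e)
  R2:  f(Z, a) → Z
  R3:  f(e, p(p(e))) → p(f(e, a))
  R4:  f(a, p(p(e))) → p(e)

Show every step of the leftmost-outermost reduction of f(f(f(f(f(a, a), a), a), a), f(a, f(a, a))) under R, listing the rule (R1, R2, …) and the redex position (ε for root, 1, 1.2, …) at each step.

1. f(f(f(f(f(a, a), a), a), a), f(a, f(a, a)))  →  f(f(f(f(a, a), a), a), f(a, f(a, a)))   [R2 at 1]
2. f(f(f(f(a, a), a), a), f(a, f(a, a)))  →  f(f(f(a, a), a), f(a, f(a, a)))   [R2 at 1]
3. f(f(f(a, a), a), f(a, f(a, a)))  →  f(f(a, a), f(a, f(a, a)))   [R2 at 1]
4. f(f(a, a), f(a, f(a, a)))  →  f(a, f(a, f(a, a)))   [R2 at 1]
5. f(a, f(a, f(a, a)))  →  f(a, f(a, a))   [R2 at 2.2]
6. f(a, f(a, a))  →  f(a, a)   [R2 at 2]
7. f(a, a)  →  a   [R2 at ε]

a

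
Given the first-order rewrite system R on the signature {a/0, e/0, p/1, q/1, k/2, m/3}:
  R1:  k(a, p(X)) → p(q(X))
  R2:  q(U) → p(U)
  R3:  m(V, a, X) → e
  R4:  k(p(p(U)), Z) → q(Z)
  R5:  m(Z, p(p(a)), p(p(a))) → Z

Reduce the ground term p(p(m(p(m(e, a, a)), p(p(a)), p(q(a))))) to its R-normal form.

p(p(p(e)))

1. p(p(m(p(m(e, a, a)), p(p(a)), p(q(a)))))  →  p(p(m(p(e), p(p(a)), p(q(a)))))   [R3 at 1.1.1.1]
2. p(p(m(p(e), p(p(a)), p(q(a)))))  →  p(p(m(p(e), p(p(a)), p(p(a)))))   [R2 at 1.1.3.1]
3. p(p(m(p(e), p(p(a)), p(p(a)))))  →  p(p(p(e)))   [R5 at 1.1]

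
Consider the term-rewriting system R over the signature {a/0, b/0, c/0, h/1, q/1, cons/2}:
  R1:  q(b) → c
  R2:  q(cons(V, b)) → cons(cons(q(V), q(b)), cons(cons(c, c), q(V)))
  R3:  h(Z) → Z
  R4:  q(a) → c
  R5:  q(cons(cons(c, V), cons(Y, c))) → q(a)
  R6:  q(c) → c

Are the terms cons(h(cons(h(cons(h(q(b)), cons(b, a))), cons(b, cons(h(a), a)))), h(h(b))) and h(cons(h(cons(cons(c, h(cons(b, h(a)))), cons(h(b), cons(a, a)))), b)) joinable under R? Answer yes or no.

Reduce t₁ = cons(h(cons(h(cons(h(q(b)), cons(b, a))), cons(b, cons(h(a), a)))), h(h(b))):
1. cons(h(cons(h(cons(h(q(b)), cons(b, a))), cons(b, cons(h(a), a)))), h(h(b)))  →  cons(cons(h(cons(h(q(b)), cons(b, a))), cons(b, cons(h(a), a))), h(h(b)))   [R3 at 1]
2. cons(cons(h(cons(h(q(b)), cons(b, a))), cons(b, cons(h(a), a))), h(h(b)))  →  cons(cons(cons(h(q(b)), cons(b, a)), cons(b, cons(h(a), a))), h(h(b)))   [R3 at 1.1]
3. cons(cons(cons(h(q(b)), cons(b, a)), cons(b, cons(h(a), a))), h(h(b)))  →  cons(cons(cons(q(b), cons(b, a)), cons(b, cons(h(a), a))), h(h(b)))   [R3 at 1.1.1]
4. cons(cons(cons(q(b), cons(b, a)), cons(b, cons(h(a), a))), h(h(b)))  →  cons(cons(cons(c, cons(b, a)), cons(b, cons(h(a), a))), h(h(b)))   [R1 at 1.1.1]
5. cons(cons(cons(c, cons(b, a)), cons(b, cons(h(a), a))), h(h(b)))  →  cons(cons(cons(c, cons(b, a)), cons(b, cons(a, a))), h(h(b)))   [R3 at 1.2.2.1]
6. cons(cons(cons(c, cons(b, a)), cons(b, cons(a, a))), h(h(b)))  →  cons(cons(cons(c, cons(b, a)), cons(b, cons(a, a))), h(b))   [R3 at 2]
7. cons(cons(cons(c, cons(b, a)), cons(b, cons(a, a))), h(b))  →  cons(cons(cons(c, cons(b, a)), cons(b, cons(a, a))), b)   [R3 at 2]

Reduce t₂ = h(cons(h(cons(cons(c, h(cons(b, h(a)))), cons(h(b), cons(a, a)))), b)):
1. h(cons(h(cons(cons(c, h(cons(b, h(a)))), cons(h(b), cons(a, a)))), b))  →  cons(h(cons(cons(c, h(cons(b, h(a)))), cons(h(b), cons(a, a)))), b)   [R3 at ε]
2. cons(h(cons(cons(c, h(cons(b, h(a)))), cons(h(b), cons(a, a)))), b)  →  cons(cons(cons(c, h(cons(b, h(a)))), cons(h(b), cons(a, a))), b)   [R3 at 1]
3. cons(cons(cons(c, h(cons(b, h(a)))), cons(h(b), cons(a, a))), b)  →  cons(cons(cons(c, cons(b, h(a))), cons(h(b), cons(a, a))), b)   [R3 at 1.1.2]
4. cons(cons(cons(c, cons(b, h(a))), cons(h(b), cons(a, a))), b)  →  cons(cons(cons(c, cons(b, a)), cons(h(b), cons(a, a))), b)   [R3 at 1.1.2.2]
5. cons(cons(cons(c, cons(b, a)), cons(h(b), cons(a, a))), b)  →  cons(cons(cons(c, cons(b, a)), cons(b, cons(a, a))), b)   [R3 at 1.2.1]

yes — NF(t₁) = cons(cons(cons(c, cons(b, a)), cons(b, cons(a, a))), b), NF(t₂) = cons(cons(cons(c, cons(b, a)), cons(b, cons(a, a))), b)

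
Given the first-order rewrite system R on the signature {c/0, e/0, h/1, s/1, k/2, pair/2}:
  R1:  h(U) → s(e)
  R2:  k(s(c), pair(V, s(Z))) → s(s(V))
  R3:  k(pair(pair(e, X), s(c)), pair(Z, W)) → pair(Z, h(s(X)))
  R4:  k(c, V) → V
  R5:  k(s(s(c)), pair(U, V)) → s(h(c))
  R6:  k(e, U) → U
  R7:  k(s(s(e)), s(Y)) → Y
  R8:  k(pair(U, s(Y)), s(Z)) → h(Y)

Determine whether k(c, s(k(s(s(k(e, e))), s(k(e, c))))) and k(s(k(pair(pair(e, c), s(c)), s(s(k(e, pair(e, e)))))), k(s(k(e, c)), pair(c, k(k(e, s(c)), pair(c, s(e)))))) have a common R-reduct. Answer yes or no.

yes — NF(t₁) = s(c), NF(t₂) = s(c)

Reduce t₁ = k(c, s(k(s(s(k(e, e))), s(k(e, c))))):
1. k(c, s(k(s(s(k(e, e))), s(k(e, c)))))  →  s(k(s(s(k(e, e))), s(k(e, c))))   [R4 at ε]
2. s(k(s(s(k(e, e))), s(k(e, c))))  →  s(k(s(s(e)), s(k(e, c))))   [R6 at 1.1.1.1]
3. s(k(s(s(e)), s(k(e, c))))  →  s(k(e, c))   [R7 at 1]
4. s(k(e, c))  →  s(c)   [R6 at 1]

Reduce t₂ = k(s(k(pair(pair(e, c), s(c)), s(s(k(e, pair(e, e)))))), k(s(k(e, c)), pair(c, k(k(e, s(c)), pair(c, s(e)))))):
1. k(s(k(pair(pair(e, c), s(c)), s(s(k(e, pair(e, e)))))), k(s(k(e, c)), pair(c, k(k(e, s(c)), pair(c, s(e))))))  →  k(s(h(c)), k(s(k(e, c)), pair(c, k(k(e, s(c)), pair(c, s(e))))))   [R8 at 1.1]
2. k(s(h(c)), k(s(k(e, c)), pair(c, k(k(e, s(c)), pair(c, s(e))))))  →  k(s(s(e)), k(s(k(e, c)), pair(c, k(k(e, s(c)), pair(c, s(e))))))   [R1 at 1.1]
3. k(s(s(e)), k(s(k(e, c)), pair(c, k(k(e, s(c)), pair(c, s(e))))))  →  k(s(s(e)), k(s(c), pair(c, k(k(e, s(c)), pair(c, s(e))))))   [R6 at 2.1.1]
4. k(s(s(e)), k(s(c), pair(c, k(k(e, s(c)), pair(c, s(e))))))  →  k(s(s(e)), k(s(c), pair(c, k(s(c), pair(c, s(e))))))   [R6 at 2.2.2.1]
5. k(s(s(e)), k(s(c), pair(c, k(s(c), pair(c, s(e))))))  →  k(s(s(e)), k(s(c), pair(c, s(s(c)))))   [R2 at 2.2.2]
6. k(s(s(e)), k(s(c), pair(c, s(s(c)))))  →  k(s(s(e)), s(s(c)))   [R2 at 2]
7. k(s(s(e)), s(s(c)))  →  s(c)   [R7 at ε]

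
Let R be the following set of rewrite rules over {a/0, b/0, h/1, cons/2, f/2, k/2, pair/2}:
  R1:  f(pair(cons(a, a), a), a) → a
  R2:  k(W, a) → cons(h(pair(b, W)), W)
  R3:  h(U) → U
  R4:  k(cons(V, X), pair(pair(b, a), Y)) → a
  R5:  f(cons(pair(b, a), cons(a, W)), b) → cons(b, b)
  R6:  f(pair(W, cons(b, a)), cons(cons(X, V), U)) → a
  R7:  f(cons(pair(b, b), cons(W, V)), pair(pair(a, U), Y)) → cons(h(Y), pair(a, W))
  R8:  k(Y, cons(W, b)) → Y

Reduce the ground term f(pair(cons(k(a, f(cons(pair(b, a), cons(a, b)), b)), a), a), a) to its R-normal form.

a

1. f(pair(cons(k(a, f(cons(pair(b, a), cons(a, b)), b)), a), a), a)  →  f(pair(cons(k(a, cons(b, b)), a), a), a)   [R5 at 1.1.1.2]
2. f(pair(cons(k(a, cons(b, b)), a), a), a)  →  f(pair(cons(a, a), a), a)   [R8 at 1.1.1]
3. f(pair(cons(a, a), a), a)  →  a   [R1 at ε]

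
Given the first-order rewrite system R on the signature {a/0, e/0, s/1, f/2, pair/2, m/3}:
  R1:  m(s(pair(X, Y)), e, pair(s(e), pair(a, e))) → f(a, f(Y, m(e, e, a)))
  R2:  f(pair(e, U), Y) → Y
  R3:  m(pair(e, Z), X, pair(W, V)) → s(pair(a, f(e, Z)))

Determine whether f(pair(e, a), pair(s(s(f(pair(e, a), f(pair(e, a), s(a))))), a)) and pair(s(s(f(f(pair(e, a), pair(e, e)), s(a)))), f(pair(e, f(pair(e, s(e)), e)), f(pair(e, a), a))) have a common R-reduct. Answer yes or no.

yes — NF(t₁) = pair(s(s(s(a))), a), NF(t₂) = pair(s(s(s(a))), a)

Reduce t₁ = f(pair(e, a), pair(s(s(f(pair(e, a), f(pair(e, a), s(a))))), a)):
1. f(pair(e, a), pair(s(s(f(pair(e, a), f(pair(e, a), s(a))))), a))  →  pair(s(s(f(pair(e, a), f(pair(e, a), s(a))))), a)   [R2 at ε]
2. pair(s(s(f(pair(e, a), f(pair(e, a), s(a))))), a)  →  pair(s(s(f(pair(e, a), s(a)))), a)   [R2 at 1.1.1]
3. pair(s(s(f(pair(e, a), s(a)))), a)  →  pair(s(s(s(a))), a)   [R2 at 1.1.1]

Reduce t₂ = pair(s(s(f(f(pair(e, a), pair(e, e)), s(a)))), f(pair(e, f(pair(e, s(e)), e)), f(pair(e, a), a))):
1. pair(s(s(f(f(pair(e, a), pair(e, e)), s(a)))), f(pair(e, f(pair(e, s(e)), e)), f(pair(e, a), a)))  →  pair(s(s(f(pair(e, e), s(a)))), f(pair(e, f(pair(e, s(e)), e)), f(pair(e, a), a)))   [R2 at 1.1.1.1]
2. pair(s(s(f(pair(e, e), s(a)))), f(pair(e, f(pair(e, s(e)), e)), f(pair(e, a), a)))  →  pair(s(s(s(a))), f(pair(e, f(pair(e, s(e)), e)), f(pair(e, a), a)))   [R2 at 1.1.1]
3. pair(s(s(s(a))), f(pair(e, f(pair(e, s(e)), e)), f(pair(e, a), a)))  →  pair(s(s(s(a))), f(pair(e, a), a))   [R2 at 2]
4. pair(s(s(s(a))), f(pair(e, a), a))  →  pair(s(s(s(a))), a)   [R2 at 2]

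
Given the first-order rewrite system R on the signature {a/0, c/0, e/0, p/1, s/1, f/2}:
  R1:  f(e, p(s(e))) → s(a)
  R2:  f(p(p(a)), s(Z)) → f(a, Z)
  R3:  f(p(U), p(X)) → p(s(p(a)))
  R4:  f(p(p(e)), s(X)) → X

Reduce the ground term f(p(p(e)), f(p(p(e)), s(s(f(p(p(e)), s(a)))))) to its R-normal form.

1. f(p(p(e)), f(p(p(e)), s(s(f(p(p(e)), s(a))))))  →  f(p(p(e)), s(f(p(p(e)), s(a))))   [R4 at 2]
2. f(p(p(e)), s(f(p(p(e)), s(a))))  →  f(p(p(e)), s(a))   [R4 at ε]
3. f(p(p(e)), s(a))  →  a   [R4 at ε]

a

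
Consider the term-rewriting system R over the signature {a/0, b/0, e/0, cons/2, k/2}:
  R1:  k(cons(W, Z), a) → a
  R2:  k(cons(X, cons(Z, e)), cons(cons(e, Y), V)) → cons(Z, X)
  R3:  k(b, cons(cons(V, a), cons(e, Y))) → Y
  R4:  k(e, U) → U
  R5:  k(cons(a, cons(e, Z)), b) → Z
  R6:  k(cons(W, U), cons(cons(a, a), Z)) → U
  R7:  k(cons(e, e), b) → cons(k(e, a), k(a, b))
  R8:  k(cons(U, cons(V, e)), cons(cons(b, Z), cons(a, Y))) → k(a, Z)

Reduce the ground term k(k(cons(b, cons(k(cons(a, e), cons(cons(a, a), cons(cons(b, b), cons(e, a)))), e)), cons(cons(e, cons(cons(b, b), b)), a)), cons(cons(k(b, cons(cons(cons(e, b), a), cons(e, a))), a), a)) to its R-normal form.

1. k(k(cons(b, cons(k(cons(a, e), cons(cons(a, a), cons(cons(b, b), cons(e, a)))), e)), cons(cons(e, cons(cons(b, b), b)), a)), cons(cons(k(b, cons(cons(cons(e, b), a), cons(e, a))), a), a))  →  k(cons(k(cons(a, e), cons(cons(a, a), cons(cons(b, b), cons(e, a)))), b), cons(cons(k(b, cons(cons(cons(e, b), a), cons(e, a))), a), a))   [R2 at 1]
2. k(cons(k(cons(a, e), cons(cons(a, a), cons(cons(b, b), cons(e, a)))), b), cons(cons(k(b, cons(cons(cons(e, b), a), cons(e, a))), a), a))  →  k(cons(e, b), cons(cons(k(b, cons(cons(cons(e, b), a), cons(e, a))), a), a))   [R6 at 1.1]
3. k(cons(e, b), cons(cons(k(b, cons(cons(cons(e, b), a), cons(e, a))), a), a))  →  k(cons(e, b), cons(cons(a, a), a))   [R3 at 2.1.1]
4. k(cons(e, b), cons(cons(a, a), a))  →  b   [R6 at ε]

b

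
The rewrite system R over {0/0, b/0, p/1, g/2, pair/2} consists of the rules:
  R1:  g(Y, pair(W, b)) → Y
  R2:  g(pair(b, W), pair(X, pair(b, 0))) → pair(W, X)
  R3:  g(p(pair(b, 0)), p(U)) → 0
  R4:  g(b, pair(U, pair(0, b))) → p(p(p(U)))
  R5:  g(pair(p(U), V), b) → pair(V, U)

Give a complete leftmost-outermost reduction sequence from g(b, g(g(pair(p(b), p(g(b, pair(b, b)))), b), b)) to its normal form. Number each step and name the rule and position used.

1. g(b, g(g(pair(p(b), p(g(b, pair(b, b)))), b), b))  →  g(b, g(pair(p(g(b, pair(b, b))), b), b))   [R5 at 2.1]
2. g(b, g(pair(p(g(b, pair(b, b))), b), b))  →  g(b, pair(b, g(b, pair(b, b))))   [R5 at 2]
3. g(b, pair(b, g(b, pair(b, b))))  →  g(b, pair(b, b))   [R1 at 2.2]
4. g(b, pair(b, b))  →  b   [R1 at ε]

b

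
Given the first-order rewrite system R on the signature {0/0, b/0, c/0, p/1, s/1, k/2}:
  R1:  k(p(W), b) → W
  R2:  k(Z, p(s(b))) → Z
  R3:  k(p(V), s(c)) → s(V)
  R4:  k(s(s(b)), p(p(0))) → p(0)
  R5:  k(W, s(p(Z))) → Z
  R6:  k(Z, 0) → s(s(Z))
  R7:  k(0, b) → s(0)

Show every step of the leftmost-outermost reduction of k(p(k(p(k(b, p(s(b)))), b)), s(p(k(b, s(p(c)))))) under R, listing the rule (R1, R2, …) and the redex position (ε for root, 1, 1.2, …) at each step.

c

1. k(p(k(p(k(b, p(s(b)))), b)), s(p(k(b, s(p(c))))))  →  k(b, s(p(c)))   [R5 at ε]
2. k(b, s(p(c)))  →  c   [R5 at ε]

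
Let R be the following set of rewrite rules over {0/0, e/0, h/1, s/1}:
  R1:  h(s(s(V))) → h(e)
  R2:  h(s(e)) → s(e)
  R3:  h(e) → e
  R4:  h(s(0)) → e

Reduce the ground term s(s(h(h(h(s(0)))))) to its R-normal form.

1. s(s(h(h(h(s(0))))))  →  s(s(h(h(e))))   [R4 at 1.1.1.1]
2. s(s(h(h(e))))  →  s(s(h(e)))   [R3 at 1.1.1]
3. s(s(h(e)))  →  s(s(e))   [R3 at 1.1]

s(s(e))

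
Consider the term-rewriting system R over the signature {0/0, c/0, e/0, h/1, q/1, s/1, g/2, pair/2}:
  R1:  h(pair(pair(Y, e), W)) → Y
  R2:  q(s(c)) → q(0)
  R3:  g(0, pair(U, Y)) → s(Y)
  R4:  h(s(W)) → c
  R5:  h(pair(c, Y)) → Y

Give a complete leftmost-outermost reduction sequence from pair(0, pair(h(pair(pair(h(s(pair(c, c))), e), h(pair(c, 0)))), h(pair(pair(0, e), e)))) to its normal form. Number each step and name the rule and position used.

pair(0, pair(c, 0))

1. pair(0, pair(h(pair(pair(h(s(pair(c, c))), e), h(pair(c, 0)))), h(pair(pair(0, e), e))))  →  pair(0, pair(h(s(pair(c, c))), h(pair(pair(0, e), e))))   [R1 at 2.1]
2. pair(0, pair(h(s(pair(c, c))), h(pair(pair(0, e), e))))  →  pair(0, pair(c, h(pair(pair(0, e), e))))   [R4 at 2.1]
3. pair(0, pair(c, h(pair(pair(0, e), e))))  →  pair(0, pair(c, 0))   [R1 at 2.2]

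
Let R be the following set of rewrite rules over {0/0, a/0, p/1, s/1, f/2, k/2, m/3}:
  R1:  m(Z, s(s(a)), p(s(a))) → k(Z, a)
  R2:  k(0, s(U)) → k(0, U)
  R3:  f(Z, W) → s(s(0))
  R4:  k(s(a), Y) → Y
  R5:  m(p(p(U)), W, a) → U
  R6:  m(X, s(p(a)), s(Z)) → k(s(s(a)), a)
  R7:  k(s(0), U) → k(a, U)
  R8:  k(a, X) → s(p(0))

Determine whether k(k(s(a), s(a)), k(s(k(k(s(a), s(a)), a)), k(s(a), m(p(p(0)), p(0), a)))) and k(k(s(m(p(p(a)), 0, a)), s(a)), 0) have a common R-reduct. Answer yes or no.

yes — NF(t₁) = 0, NF(t₂) = 0

Reduce t₁ = k(k(s(a), s(a)), k(s(k(k(s(a), s(a)), a)), k(s(a), m(p(p(0)), p(0), a)))):
1. k(k(s(a), s(a)), k(s(k(k(s(a), s(a)), a)), k(s(a), m(p(p(0)), p(0), a))))  →  k(s(a), k(s(k(k(s(a), s(a)), a)), k(s(a), m(p(p(0)), p(0), a))))   [R4 at 1]
2. k(s(a), k(s(k(k(s(a), s(a)), a)), k(s(a), m(p(p(0)), p(0), a))))  →  k(s(k(k(s(a), s(a)), a)), k(s(a), m(p(p(0)), p(0), a)))   [R4 at ε]
3. k(s(k(k(s(a), s(a)), a)), k(s(a), m(p(p(0)), p(0), a)))  →  k(s(k(s(a), a)), k(s(a), m(p(p(0)), p(0), a)))   [R4 at 1.1.1]
4. k(s(k(s(a), a)), k(s(a), m(p(p(0)), p(0), a)))  →  k(s(a), k(s(a), m(p(p(0)), p(0), a)))   [R4 at 1.1]
5. k(s(a), k(s(a), m(p(p(0)), p(0), a)))  →  k(s(a), m(p(p(0)), p(0), a))   [R4 at ε]
6. k(s(a), m(p(p(0)), p(0), a))  →  m(p(p(0)), p(0), a)   [R4 at ε]
7. m(p(p(0)), p(0), a)  →  0   [R5 at ε]

Reduce t₂ = k(k(s(m(p(p(a)), 0, a)), s(a)), 0):
1. k(k(s(m(p(p(a)), 0, a)), s(a)), 0)  →  k(k(s(a), s(a)), 0)   [R5 at 1.1.1]
2. k(k(s(a), s(a)), 0)  →  k(s(a), 0)   [R4 at 1]
3. k(s(a), 0)  →  0   [R4 at ε]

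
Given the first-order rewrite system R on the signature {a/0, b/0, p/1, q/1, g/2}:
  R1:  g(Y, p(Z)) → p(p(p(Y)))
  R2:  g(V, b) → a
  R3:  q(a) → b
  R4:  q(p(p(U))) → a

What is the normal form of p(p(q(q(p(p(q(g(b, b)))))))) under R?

1. p(p(q(q(p(p(q(g(b, b))))))))  →  p(p(q(a)))   [R4 at 1.1.1]
2. p(p(q(a)))  →  p(p(b))   [R3 at 1.1]

p(p(b))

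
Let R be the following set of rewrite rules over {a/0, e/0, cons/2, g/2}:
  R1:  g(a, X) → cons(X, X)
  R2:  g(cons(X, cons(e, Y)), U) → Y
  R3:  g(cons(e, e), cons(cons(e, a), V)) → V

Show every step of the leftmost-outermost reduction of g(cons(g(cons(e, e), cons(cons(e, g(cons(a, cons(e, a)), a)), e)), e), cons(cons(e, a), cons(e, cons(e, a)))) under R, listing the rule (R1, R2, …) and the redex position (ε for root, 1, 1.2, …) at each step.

1. g(cons(g(cons(e, e), cons(cons(e, g(cons(a, cons(e, a)), a)), e)), e), cons(cons(e, a), cons(e, cons(e, a))))  →  g(cons(g(cons(e, e), cons(cons(e, a), e)), e), cons(cons(e, a), cons(e, cons(e, a))))   [R2 at 1.1.2.1.2]
2. g(cons(g(cons(e, e), cons(cons(e, a), e)), e), cons(cons(e, a), cons(e, cons(e, a))))  →  g(cons(e, e), cons(cons(e, a), cons(e, cons(e, a))))   [R3 at 1.1]
3. g(cons(e, e), cons(cons(e, a), cons(e, cons(e, a))))  →  cons(e, cons(e, a))   [R3 at ε]

cons(e, cons(e, a))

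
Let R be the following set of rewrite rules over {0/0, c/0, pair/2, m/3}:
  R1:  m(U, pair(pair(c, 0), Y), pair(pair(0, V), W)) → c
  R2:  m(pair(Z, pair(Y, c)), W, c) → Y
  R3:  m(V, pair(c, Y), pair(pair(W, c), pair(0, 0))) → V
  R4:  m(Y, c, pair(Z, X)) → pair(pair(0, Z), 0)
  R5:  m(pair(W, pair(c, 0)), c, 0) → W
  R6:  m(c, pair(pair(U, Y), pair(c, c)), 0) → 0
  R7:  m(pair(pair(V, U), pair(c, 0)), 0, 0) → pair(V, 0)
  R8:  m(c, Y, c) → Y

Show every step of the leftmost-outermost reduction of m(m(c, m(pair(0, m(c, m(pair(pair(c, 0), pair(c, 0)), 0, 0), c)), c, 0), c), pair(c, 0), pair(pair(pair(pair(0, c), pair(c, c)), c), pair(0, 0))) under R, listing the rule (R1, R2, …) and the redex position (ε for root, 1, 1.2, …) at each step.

1. m(m(c, m(pair(0, m(c, m(pair(pair(c, 0), pair(c, 0)), 0, 0), c)), c, 0), c), pair(c, 0), pair(pair(pair(pair(0, c), pair(c, c)), c), pair(0, 0)))  →  m(c, m(pair(0, m(c, m(pair(pair(c, 0), pair(c, 0)), 0, 0), c)), c, 0), c)   [R3 at ε]
2. m(c, m(pair(0, m(c, m(pair(pair(c, 0), pair(c, 0)), 0, 0), c)), c, 0), c)  →  m(pair(0, m(c, m(pair(pair(c, 0), pair(c, 0)), 0, 0), c)), c, 0)   [R8 at ε]
3. m(pair(0, m(c, m(pair(pair(c, 0), pair(c, 0)), 0, 0), c)), c, 0)  →  m(pair(0, m(pair(pair(c, 0), pair(c, 0)), 0, 0)), c, 0)   [R8 at 1.2]
4. m(pair(0, m(pair(pair(c, 0), pair(c, 0)), 0, 0)), c, 0)  →  m(pair(0, pair(c, 0)), c, 0)   [R7 at 1.2]
5. m(pair(0, pair(c, 0)), c, 0)  →  0   [R5 at ε]

0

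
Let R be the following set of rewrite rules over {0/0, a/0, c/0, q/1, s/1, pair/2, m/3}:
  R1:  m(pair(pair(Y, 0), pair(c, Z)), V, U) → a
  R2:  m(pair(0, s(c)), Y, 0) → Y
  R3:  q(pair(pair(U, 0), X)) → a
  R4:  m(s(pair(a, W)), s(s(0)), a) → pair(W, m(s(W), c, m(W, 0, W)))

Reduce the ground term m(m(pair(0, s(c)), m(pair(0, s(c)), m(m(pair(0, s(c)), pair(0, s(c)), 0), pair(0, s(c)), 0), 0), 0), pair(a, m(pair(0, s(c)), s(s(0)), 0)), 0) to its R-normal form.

1. m(m(pair(0, s(c)), m(pair(0, s(c)), m(m(pair(0, s(c)), pair(0, s(c)), 0), pair(0, s(c)), 0), 0), 0), pair(a, m(pair(0, s(c)), s(s(0)), 0)), 0)  →  m(m(pair(0, s(c)), m(m(pair(0, s(c)), pair(0, s(c)), 0), pair(0, s(c)), 0), 0), pair(a, m(pair(0, s(c)), s(s(0)), 0)), 0)   [R2 at 1]
2. m(m(pair(0, s(c)), m(m(pair(0, s(c)), pair(0, s(c)), 0), pair(0, s(c)), 0), 0), pair(a, m(pair(0, s(c)), s(s(0)), 0)), 0)  →  m(m(m(pair(0, s(c)), pair(0, s(c)), 0), pair(0, s(c)), 0), pair(a, m(pair(0, s(c)), s(s(0)), 0)), 0)   [R2 at 1]
3. m(m(m(pair(0, s(c)), pair(0, s(c)), 0), pair(0, s(c)), 0), pair(a, m(pair(0, s(c)), s(s(0)), 0)), 0)  →  m(m(pair(0, s(c)), pair(0, s(c)), 0), pair(a, m(pair(0, s(c)), s(s(0)), 0)), 0)   [R2 at 1.1]
4. m(m(pair(0, s(c)), pair(0, s(c)), 0), pair(a, m(pair(0, s(c)), s(s(0)), 0)), 0)  →  m(pair(0, s(c)), pair(a, m(pair(0, s(c)), s(s(0)), 0)), 0)   [R2 at 1]
5. m(pair(0, s(c)), pair(a, m(pair(0, s(c)), s(s(0)), 0)), 0)  →  pair(a, m(pair(0, s(c)), s(s(0)), 0))   [R2 at ε]
6. pair(a, m(pair(0, s(c)), s(s(0)), 0))  →  pair(a, s(s(0)))   [R2 at 2]

pair(a, s(s(0)))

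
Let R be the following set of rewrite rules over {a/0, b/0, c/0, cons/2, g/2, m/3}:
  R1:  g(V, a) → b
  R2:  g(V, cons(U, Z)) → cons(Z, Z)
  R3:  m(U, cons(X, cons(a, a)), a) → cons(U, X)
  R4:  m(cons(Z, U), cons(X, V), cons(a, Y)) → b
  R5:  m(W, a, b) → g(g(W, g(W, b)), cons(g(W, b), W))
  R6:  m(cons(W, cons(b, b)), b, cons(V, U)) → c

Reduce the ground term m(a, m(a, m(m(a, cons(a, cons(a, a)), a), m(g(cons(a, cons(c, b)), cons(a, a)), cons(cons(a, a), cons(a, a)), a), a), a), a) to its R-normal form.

cons(a, a)

1. m(a, m(a, m(m(a, cons(a, cons(a, a)), a), m(g(cons(a, cons(c, b)), cons(a, a)), cons(cons(a, a), cons(a, a)), a), a), a), a)  →  m(a, m(a, m(cons(a, a), m(g(cons(a, cons(c, b)), cons(a, a)), cons(cons(a, a), cons(a, a)), a), a), a), a)   [R3 at 2.2.1]
2. m(a, m(a, m(cons(a, a), m(g(cons(a, cons(c, b)), cons(a, a)), cons(cons(a, a), cons(a, a)), a), a), a), a)  →  m(a, m(a, m(cons(a, a), cons(g(cons(a, cons(c, b)), cons(a, a)), cons(a, a)), a), a), a)   [R3 at 2.2.2]
3. m(a, m(a, m(cons(a, a), cons(g(cons(a, cons(c, b)), cons(a, a)), cons(a, a)), a), a), a)  →  m(a, m(a, cons(cons(a, a), g(cons(a, cons(c, b)), cons(a, a))), a), a)   [R3 at 2.2]
4. m(a, m(a, cons(cons(a, a), g(cons(a, cons(c, b)), cons(a, a))), a), a)  →  m(a, m(a, cons(cons(a, a), cons(a, a)), a), a)   [R2 at 2.2.2]
5. m(a, m(a, cons(cons(a, a), cons(a, a)), a), a)  →  m(a, cons(a, cons(a, a)), a)   [R3 at 2]
6. m(a, cons(a, cons(a, a)), a)  →  cons(a, a)   [R3 at ε]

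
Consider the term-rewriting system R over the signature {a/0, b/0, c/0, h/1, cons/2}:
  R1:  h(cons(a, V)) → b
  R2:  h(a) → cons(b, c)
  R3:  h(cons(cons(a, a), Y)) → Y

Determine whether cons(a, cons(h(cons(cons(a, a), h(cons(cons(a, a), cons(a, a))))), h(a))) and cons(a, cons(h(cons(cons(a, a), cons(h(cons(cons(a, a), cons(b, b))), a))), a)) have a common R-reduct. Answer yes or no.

Reduce t₁ = cons(a, cons(h(cons(cons(a, a), h(cons(cons(a, a), cons(a, a))))), h(a))):
1. cons(a, cons(h(cons(cons(a, a), h(cons(cons(a, a), cons(a, a))))), h(a)))  →  cons(a, cons(h(cons(cons(a, a), cons(a, a))), h(a)))   [R3 at 2.1]
2. cons(a, cons(h(cons(cons(a, a), cons(a, a))), h(a)))  →  cons(a, cons(cons(a, a), h(a)))   [R3 at 2.1]
3. cons(a, cons(cons(a, a), h(a)))  →  cons(a, cons(cons(a, a), cons(b, c)))   [R2 at 2.2]

Reduce t₂ = cons(a, cons(h(cons(cons(a, a), cons(h(cons(cons(a, a), cons(b, b))), a))), a)):
1. cons(a, cons(h(cons(cons(a, a), cons(h(cons(cons(a, a), cons(b, b))), a))), a))  →  cons(a, cons(cons(h(cons(cons(a, a), cons(b, b))), a), a))   [R3 at 2.1]
2. cons(a, cons(cons(h(cons(cons(a, a), cons(b, b))), a), a))  →  cons(a, cons(cons(cons(b, b), a), a))   [R3 at 2.1.1]

no — NF(t₁) = cons(a, cons(cons(a, a), cons(b, c))), NF(t₂) = cons(a, cons(cons(cons(b, b), a), a))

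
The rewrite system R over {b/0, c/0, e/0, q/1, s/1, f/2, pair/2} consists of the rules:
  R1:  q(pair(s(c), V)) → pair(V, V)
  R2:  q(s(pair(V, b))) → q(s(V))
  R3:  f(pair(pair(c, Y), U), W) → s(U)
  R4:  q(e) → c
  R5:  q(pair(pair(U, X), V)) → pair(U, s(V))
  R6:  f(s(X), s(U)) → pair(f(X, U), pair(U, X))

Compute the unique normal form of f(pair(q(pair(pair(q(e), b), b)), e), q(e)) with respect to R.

1. f(pair(q(pair(pair(q(e), b), b)), e), q(e))  →  f(pair(pair(q(e), s(b)), e), q(e))   [R5 at 1.1]
2. f(pair(pair(q(e), s(b)), e), q(e))  →  f(pair(pair(c, s(b)), e), q(e))   [R4 at 1.1.1]
3. f(pair(pair(c, s(b)), e), q(e))  →  s(e)   [R3 at ε]

s(e)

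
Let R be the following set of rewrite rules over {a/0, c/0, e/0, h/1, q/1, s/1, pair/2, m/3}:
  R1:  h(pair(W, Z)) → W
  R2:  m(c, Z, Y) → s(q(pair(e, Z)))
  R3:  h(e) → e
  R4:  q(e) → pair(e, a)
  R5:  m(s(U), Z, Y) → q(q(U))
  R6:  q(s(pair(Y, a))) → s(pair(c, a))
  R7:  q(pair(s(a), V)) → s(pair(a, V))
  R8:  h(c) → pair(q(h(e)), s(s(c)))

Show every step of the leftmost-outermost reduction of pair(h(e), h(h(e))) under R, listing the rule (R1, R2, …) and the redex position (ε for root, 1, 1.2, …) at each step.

1. pair(h(e), h(h(e)))  →  pair(e, h(h(e)))   [R3 at 1]
2. pair(e, h(h(e)))  →  pair(e, h(e))   [R3 at 2.1]
3. pair(e, h(e))  →  pair(e, e)   [R3 at 2]

pair(e, e)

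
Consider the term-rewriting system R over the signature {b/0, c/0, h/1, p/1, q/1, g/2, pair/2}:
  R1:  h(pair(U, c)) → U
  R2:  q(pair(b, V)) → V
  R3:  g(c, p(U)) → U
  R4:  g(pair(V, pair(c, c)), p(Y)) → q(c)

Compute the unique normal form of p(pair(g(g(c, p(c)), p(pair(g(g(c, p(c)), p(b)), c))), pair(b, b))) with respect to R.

1. p(pair(g(g(c, p(c)), p(pair(g(g(c, p(c)), p(b)), c))), pair(b, b)))  →  p(pair(g(c, p(pair(g(g(c, p(c)), p(b)), c))), pair(b, b)))   [R3 at 1.1.1]
2. p(pair(g(c, p(pair(g(g(c, p(c)), p(b)), c))), pair(b, b)))  →  p(pair(pair(g(g(c, p(c)), p(b)), c), pair(b, b)))   [R3 at 1.1]
3. p(pair(pair(g(g(c, p(c)), p(b)), c), pair(b, b)))  →  p(pair(pair(g(c, p(b)), c), pair(b, b)))   [R3 at 1.1.1.1]
4. p(pair(pair(g(c, p(b)), c), pair(b, b)))  →  p(pair(pair(b, c), pair(b, b)))   [R3 at 1.1.1]

p(pair(pair(b, c), pair(b, b)))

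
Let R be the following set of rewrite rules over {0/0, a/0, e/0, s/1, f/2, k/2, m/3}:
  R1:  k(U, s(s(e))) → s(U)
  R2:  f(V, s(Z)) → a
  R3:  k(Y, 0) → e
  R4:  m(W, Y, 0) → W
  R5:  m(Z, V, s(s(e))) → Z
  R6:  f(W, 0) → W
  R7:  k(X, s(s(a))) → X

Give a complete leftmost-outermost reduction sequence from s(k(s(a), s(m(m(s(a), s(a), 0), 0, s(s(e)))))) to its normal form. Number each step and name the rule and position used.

1. s(k(s(a), s(m(m(s(a), s(a), 0), 0, s(s(e))))))  →  s(k(s(a), s(m(s(a), s(a), 0))))   [R5 at 1.2.1]
2. s(k(s(a), s(m(s(a), s(a), 0))))  →  s(k(s(a), s(s(a))))   [R4 at 1.2.1]
3. s(k(s(a), s(s(a))))  →  s(s(a))   [R7 at 1]

s(s(a))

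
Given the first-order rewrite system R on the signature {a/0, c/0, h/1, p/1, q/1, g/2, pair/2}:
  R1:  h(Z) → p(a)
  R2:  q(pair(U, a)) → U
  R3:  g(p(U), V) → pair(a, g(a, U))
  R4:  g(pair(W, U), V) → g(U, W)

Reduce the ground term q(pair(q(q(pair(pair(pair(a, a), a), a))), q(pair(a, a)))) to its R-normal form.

1. q(pair(q(q(pair(pair(pair(a, a), a), a))), q(pair(a, a))))  →  q(pair(q(pair(pair(a, a), a)), q(pair(a, a))))   [R2 at 1.1.1]
2. q(pair(q(pair(pair(a, a), a)), q(pair(a, a))))  →  q(pair(pair(a, a), q(pair(a, a))))   [R2 at 1.1]
3. q(pair(pair(a, a), q(pair(a, a))))  →  q(pair(pair(a, a), a))   [R2 at 1.2]
4. q(pair(pair(a, a), a))  →  pair(a, a)   [R2 at ε]

pair(a, a)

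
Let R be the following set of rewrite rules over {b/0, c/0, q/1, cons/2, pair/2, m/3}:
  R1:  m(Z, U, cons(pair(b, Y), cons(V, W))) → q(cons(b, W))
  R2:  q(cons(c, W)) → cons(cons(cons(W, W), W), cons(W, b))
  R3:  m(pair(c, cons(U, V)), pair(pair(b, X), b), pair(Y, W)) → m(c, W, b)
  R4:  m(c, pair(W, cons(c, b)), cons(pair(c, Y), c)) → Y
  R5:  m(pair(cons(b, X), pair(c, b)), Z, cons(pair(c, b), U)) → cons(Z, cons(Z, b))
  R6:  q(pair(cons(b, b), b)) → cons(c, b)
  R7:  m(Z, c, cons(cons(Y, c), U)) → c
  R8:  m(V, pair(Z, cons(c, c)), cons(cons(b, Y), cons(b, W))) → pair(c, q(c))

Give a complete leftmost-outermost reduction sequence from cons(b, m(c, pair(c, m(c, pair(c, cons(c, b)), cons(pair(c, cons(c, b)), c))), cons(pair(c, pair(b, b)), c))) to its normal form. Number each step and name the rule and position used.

1. cons(b, m(c, pair(c, m(c, pair(c, cons(c, b)), cons(pair(c, cons(c, b)), c))), cons(pair(c, pair(b, b)), c)))  →  cons(b, m(c, pair(c, cons(c, b)), cons(pair(c, pair(b, b)), c)))   [R4 at 2.2.2]
2. cons(b, m(c, pair(c, cons(c, b)), cons(pair(c, pair(b, b)), c)))  →  cons(b, pair(b, b))   [R4 at 2]

cons(b, pair(b, b))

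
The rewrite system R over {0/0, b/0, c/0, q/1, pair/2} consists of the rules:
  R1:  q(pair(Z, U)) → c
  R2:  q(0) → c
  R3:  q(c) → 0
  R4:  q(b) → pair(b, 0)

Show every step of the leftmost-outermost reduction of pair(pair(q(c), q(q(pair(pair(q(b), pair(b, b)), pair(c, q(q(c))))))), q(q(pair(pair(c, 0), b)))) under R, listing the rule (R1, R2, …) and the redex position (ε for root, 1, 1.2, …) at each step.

1. pair(pair(q(c), q(q(pair(pair(q(b), pair(b, b)), pair(c, q(q(c))))))), q(q(pair(pair(c, 0), b))))  →  pair(pair(0, q(q(pair(pair(q(b), pair(b, b)), pair(c, q(q(c))))))), q(q(pair(pair(c, 0), b))))   [R3 at 1.1]
2. pair(pair(0, q(q(pair(pair(q(b), pair(b, b)), pair(c, q(q(c))))))), q(q(pair(pair(c, 0), b))))  →  pair(pair(0, q(c)), q(q(pair(pair(c, 0), b))))   [R1 at 1.2.1]
3. pair(pair(0, q(c)), q(q(pair(pair(c, 0), b))))  →  pair(pair(0, 0), q(q(pair(pair(c, 0), b))))   [R3 at 1.2]
4. pair(pair(0, 0), q(q(pair(pair(c, 0), b))))  →  pair(pair(0, 0), q(c))   [R1 at 2.1]
5. pair(pair(0, 0), q(c))  →  pair(pair(0, 0), 0)   [R3 at 2]

pair(pair(0, 0), 0)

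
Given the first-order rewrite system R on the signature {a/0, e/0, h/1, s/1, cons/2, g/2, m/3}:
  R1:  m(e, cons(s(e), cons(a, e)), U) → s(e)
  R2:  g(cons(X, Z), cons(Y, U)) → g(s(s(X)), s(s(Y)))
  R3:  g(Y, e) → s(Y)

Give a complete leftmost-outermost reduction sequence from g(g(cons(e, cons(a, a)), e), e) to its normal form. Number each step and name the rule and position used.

1. g(g(cons(e, cons(a, a)), e), e)  →  s(g(cons(e, cons(a, a)), e))   [R3 at ε]
2. s(g(cons(e, cons(a, a)), e))  →  s(s(cons(e, cons(a, a))))   [R3 at 1]

s(s(cons(e, cons(a, a))))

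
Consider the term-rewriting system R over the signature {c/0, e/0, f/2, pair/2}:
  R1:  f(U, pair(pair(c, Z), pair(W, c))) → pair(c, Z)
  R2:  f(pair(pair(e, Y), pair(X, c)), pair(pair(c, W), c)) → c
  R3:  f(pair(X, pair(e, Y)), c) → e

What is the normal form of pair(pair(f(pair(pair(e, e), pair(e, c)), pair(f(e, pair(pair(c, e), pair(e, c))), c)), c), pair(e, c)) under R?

pair(pair(c, c), pair(e, c))

1. pair(pair(f(pair(pair(e, e), pair(e, c)), pair(f(e, pair(pair(c, e), pair(e, c))), c)), c), pair(e, c))  →  pair(pair(f(pair(pair(e, e), pair(e, c)), pair(pair(c, e), c)), c), pair(e, c))   [R1 at 1.1.2.1]
2. pair(pair(f(pair(pair(e, e), pair(e, c)), pair(pair(c, e), c)), c), pair(e, c))  →  pair(pair(c, c), pair(e, c))   [R2 at 1.1]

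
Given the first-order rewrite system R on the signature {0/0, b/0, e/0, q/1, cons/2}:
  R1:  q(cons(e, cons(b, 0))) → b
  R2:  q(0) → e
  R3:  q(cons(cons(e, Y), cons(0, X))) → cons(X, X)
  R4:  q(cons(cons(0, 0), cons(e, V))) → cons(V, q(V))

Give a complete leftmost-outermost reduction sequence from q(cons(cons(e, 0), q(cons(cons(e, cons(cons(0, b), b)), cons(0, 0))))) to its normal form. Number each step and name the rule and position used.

cons(0, 0)

1. q(cons(cons(e, 0), q(cons(cons(e, cons(cons(0, b), b)), cons(0, 0)))))  →  q(cons(cons(e, 0), cons(0, 0)))   [R3 at 1.2]
2. q(cons(cons(e, 0), cons(0, 0)))  →  cons(0, 0)   [R3 at ε]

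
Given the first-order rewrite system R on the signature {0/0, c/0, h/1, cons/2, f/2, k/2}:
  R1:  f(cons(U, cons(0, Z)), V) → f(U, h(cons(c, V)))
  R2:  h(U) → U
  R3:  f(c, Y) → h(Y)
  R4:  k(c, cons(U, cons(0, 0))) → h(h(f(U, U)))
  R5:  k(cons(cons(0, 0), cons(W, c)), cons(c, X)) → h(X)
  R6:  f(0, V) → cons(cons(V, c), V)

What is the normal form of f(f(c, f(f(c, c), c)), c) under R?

1. f(f(c, f(f(c, c), c)), c)  →  f(h(f(f(c, c), c)), c)   [R3 at 1]
2. f(h(f(f(c, c), c)), c)  →  f(f(f(c, c), c), c)   [R2 at 1]
3. f(f(f(c, c), c), c)  →  f(f(h(c), c), c)   [R3 at 1.1]
4. f(f(h(c), c), c)  →  f(f(c, c), c)   [R2 at 1.1]
5. f(f(c, c), c)  →  f(h(c), c)   [R3 at 1]
6. f(h(c), c)  →  f(c, c)   [R2 at 1]
7. f(c, c)  →  h(c)   [R3 at ε]
8. h(c)  →  c   [R2 at ε]

c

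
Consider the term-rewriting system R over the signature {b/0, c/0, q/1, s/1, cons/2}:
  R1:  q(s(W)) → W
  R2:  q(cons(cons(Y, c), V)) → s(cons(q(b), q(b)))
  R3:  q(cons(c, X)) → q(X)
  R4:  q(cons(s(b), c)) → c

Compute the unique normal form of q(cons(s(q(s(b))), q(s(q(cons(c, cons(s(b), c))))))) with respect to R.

1. q(cons(s(q(s(b))), q(s(q(cons(c, cons(s(b), c)))))))  →  q(cons(s(b), q(s(q(cons(c, cons(s(b), c)))))))   [R1 at 1.1.1]
2. q(cons(s(b), q(s(q(cons(c, cons(s(b), c)))))))  →  q(cons(s(b), q(cons(c, cons(s(b), c)))))   [R1 at 1.2]
3. q(cons(s(b), q(cons(c, cons(s(b), c)))))  →  q(cons(s(b), q(cons(s(b), c))))   [R3 at 1.2]
4. q(cons(s(b), q(cons(s(b), c))))  →  q(cons(s(b), c))   [R4 at 1.2]
5. q(cons(s(b), c))  →  c   [R4 at ε]

c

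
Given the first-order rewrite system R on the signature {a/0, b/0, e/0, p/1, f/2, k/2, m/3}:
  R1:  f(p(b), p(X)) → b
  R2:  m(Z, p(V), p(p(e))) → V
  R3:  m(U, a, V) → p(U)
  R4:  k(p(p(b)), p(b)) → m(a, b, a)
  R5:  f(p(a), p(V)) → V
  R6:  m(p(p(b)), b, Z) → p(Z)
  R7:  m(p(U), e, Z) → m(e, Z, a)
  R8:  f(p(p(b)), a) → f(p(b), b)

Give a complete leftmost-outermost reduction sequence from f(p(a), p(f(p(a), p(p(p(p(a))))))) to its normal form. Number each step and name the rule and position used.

1. f(p(a), p(f(p(a), p(p(p(p(a)))))))  →  f(p(a), p(p(p(p(a)))))   [R5 at ε]
2. f(p(a), p(p(p(p(a)))))  →  p(p(p(a)))   [R5 at ε]

p(p(p(a)))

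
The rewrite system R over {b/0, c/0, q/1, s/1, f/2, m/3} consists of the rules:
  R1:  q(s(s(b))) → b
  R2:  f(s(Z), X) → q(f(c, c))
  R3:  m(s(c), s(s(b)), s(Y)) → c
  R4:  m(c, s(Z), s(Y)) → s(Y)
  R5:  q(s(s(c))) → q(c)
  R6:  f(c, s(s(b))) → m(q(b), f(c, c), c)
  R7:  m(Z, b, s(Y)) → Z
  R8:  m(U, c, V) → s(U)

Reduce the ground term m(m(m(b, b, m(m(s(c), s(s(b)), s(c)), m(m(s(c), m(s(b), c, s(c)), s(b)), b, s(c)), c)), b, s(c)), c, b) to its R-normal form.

s(b)

1. m(m(m(b, b, m(m(s(c), s(s(b)), s(c)), m(m(s(c), m(s(b), c, s(c)), s(b)), b, s(c)), c)), b, s(c)), c, b)  →  s(m(m(b, b, m(m(s(c), s(s(b)), s(c)), m(m(s(c), m(s(b), c, s(c)), s(b)), b, s(c)), c)), b, s(c)))   [R8 at ε]
2. s(m(m(b, b, m(m(s(c), s(s(b)), s(c)), m(m(s(c), m(s(b), c, s(c)), s(b)), b, s(c)), c)), b, s(c)))  →  s(m(b, b, m(m(s(c), s(s(b)), s(c)), m(m(s(c), m(s(b), c, s(c)), s(b)), b, s(c)), c)))   [R7 at 1]
3. s(m(b, b, m(m(s(c), s(s(b)), s(c)), m(m(s(c), m(s(b), c, s(c)), s(b)), b, s(c)), c)))  →  s(m(b, b, m(c, m(m(s(c), m(s(b), c, s(c)), s(b)), b, s(c)), c)))   [R3 at 1.3.1]
4. s(m(b, b, m(c, m(m(s(c), m(s(b), c, s(c)), s(b)), b, s(c)), c)))  →  s(m(b, b, m(c, m(s(c), m(s(b), c, s(c)), s(b)), c)))   [R7 at 1.3.2]
5. s(m(b, b, m(c, m(s(c), m(s(b), c, s(c)), s(b)), c)))  →  s(m(b, b, m(c, m(s(c), s(s(b)), s(b)), c)))   [R8 at 1.3.2.2]
6. s(m(b, b, m(c, m(s(c), s(s(b)), s(b)), c)))  →  s(m(b, b, m(c, c, c)))   [R3 at 1.3.2]
7. s(m(b, b, m(c, c, c)))  →  s(m(b, b, s(c)))   [R8 at 1.3]
8. s(m(b, b, s(c)))  →  s(b)   [R7 at 1]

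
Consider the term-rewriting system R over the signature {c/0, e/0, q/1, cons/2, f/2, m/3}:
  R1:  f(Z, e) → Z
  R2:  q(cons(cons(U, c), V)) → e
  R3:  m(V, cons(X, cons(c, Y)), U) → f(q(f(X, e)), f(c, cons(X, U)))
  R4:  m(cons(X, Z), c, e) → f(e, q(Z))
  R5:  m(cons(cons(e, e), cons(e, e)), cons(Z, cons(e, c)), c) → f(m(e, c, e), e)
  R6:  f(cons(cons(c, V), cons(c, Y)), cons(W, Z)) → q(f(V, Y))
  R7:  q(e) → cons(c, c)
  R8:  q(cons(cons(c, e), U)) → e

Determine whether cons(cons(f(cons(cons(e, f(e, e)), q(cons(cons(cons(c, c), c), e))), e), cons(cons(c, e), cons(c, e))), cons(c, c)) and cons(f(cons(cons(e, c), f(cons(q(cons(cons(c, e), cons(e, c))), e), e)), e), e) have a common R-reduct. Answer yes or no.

Reduce t₁ = cons(cons(f(cons(cons(e, f(e, e)), q(cons(cons(cons(c, c), c), e))), e), cons(cons(c, e), cons(c, e))), cons(c, c)):
1. cons(cons(f(cons(cons(e, f(e, e)), q(cons(cons(cons(c, c), c), e))), e), cons(cons(c, e), cons(c, e))), cons(c, c))  →  cons(cons(cons(cons(e, f(e, e)), q(cons(cons(cons(c, c), c), e))), cons(cons(c, e), cons(c, e))), cons(c, c))   [R1 at 1.1]
2. cons(cons(cons(cons(e, f(e, e)), q(cons(cons(cons(c, c), c), e))), cons(cons(c, e), cons(c, e))), cons(c, c))  →  cons(cons(cons(cons(e, e), q(cons(cons(cons(c, c), c), e))), cons(cons(c, e), cons(c, e))), cons(c, c))   [R1 at 1.1.1.2]
3. cons(cons(cons(cons(e, e), q(cons(cons(cons(c, c), c), e))), cons(cons(c, e), cons(c, e))), cons(c, c))  →  cons(cons(cons(cons(e, e), e), cons(cons(c, e), cons(c, e))), cons(c, c))   [R2 at 1.1.2]

Reduce t₂ = cons(f(cons(cons(e, c), f(cons(q(cons(cons(c, e), cons(e, c))), e), e)), e), e):
1. cons(f(cons(cons(e, c), f(cons(q(cons(cons(c, e), cons(e, c))), e), e)), e), e)  →  cons(cons(cons(e, c), f(cons(q(cons(cons(c, e), cons(e, c))), e), e)), e)   [R1 at 1]
2. cons(cons(cons(e, c), f(cons(q(cons(cons(c, e), cons(e, c))), e), e)), e)  →  cons(cons(cons(e, c), cons(q(cons(cons(c, e), cons(e, c))), e)), e)   [R1 at 1.2]
3. cons(cons(cons(e, c), cons(q(cons(cons(c, e), cons(e, c))), e)), e)  →  cons(cons(cons(e, c), cons(e, e)), e)   [R8 at 1.2.1]

no — NF(t₁) = cons(cons(cons(cons(e, e), e), cons(cons(c, e), cons(c, e))), cons(c, c)), NF(t₂) = cons(cons(cons(e, c), cons(e, e)), e)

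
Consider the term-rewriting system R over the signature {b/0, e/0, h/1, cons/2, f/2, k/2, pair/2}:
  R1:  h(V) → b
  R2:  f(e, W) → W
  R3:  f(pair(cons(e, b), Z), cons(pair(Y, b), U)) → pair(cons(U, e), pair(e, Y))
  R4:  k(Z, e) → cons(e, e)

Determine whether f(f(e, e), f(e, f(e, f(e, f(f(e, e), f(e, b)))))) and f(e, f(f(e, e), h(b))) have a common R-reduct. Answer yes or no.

yes — NF(t₁) = b, NF(t₂) = b

Reduce t₁ = f(f(e, e), f(e, f(e, f(e, f(f(e, e), f(e, b)))))):
1. f(f(e, e), f(e, f(e, f(e, f(f(e, e), f(e, b))))))  →  f(e, f(e, f(e, f(e, f(f(e, e), f(e, b))))))   [R2 at 1]
2. f(e, f(e, f(e, f(e, f(f(e, e), f(e, b))))))  →  f(e, f(e, f(e, f(f(e, e), f(e, b)))))   [R2 at ε]
3. f(e, f(e, f(e, f(f(e, e), f(e, b)))))  →  f(e, f(e, f(f(e, e), f(e, b))))   [R2 at ε]
4. f(e, f(e, f(f(e, e), f(e, b))))  →  f(e, f(f(e, e), f(e, b)))   [R2 at ε]
5. f(e, f(f(e, e), f(e, b)))  →  f(f(e, e), f(e, b))   [R2 at ε]
6. f(f(e, e), f(e, b))  →  f(e, f(e, b))   [R2 at 1]
7. f(e, f(e, b))  →  f(e, b)   [R2 at ε]
8. f(e, b)  →  b   [R2 at ε]

Reduce t₂ = f(e, f(f(e, e), h(b))):
1. f(e, f(f(e, e), h(b)))  →  f(f(e, e), h(b))   [R2 at ε]
2. f(f(e, e), h(b))  →  f(e, h(b))   [R2 at 1]
3. f(e, h(b))  →  h(b)   [R2 at ε]
4. h(b)  →  b   [R1 at ε]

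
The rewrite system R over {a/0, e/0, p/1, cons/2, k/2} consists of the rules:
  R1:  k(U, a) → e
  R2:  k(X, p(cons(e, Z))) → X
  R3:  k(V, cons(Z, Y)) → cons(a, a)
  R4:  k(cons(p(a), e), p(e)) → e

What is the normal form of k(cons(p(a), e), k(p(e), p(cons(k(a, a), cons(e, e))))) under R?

1. k(cons(p(a), e), k(p(e), p(cons(k(a, a), cons(e, e)))))  →  k(cons(p(a), e), k(p(e), p(cons(e, cons(e, e)))))   [R1 at 2.2.1.1]
2. k(cons(p(a), e), k(p(e), p(cons(e, cons(e, e)))))  →  k(cons(p(a), e), p(e))   [R2 at 2]
3. k(cons(p(a), e), p(e))  →  e   [R4 at ε]

e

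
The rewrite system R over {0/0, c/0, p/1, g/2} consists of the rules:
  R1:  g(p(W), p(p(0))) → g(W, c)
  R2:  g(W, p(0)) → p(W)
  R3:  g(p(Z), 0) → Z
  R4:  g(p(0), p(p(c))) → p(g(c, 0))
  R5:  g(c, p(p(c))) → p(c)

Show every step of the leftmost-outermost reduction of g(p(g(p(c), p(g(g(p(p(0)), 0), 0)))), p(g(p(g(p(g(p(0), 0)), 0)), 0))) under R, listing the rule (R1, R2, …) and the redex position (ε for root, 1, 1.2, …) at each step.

1. g(p(g(p(c), p(g(g(p(p(0)), 0), 0)))), p(g(p(g(p(g(p(0), 0)), 0)), 0)))  →  g(p(g(p(c), p(g(p(0), 0)))), p(g(p(g(p(g(p(0), 0)), 0)), 0)))   [R3 at 1.1.2.1.1]
2. g(p(g(p(c), p(g(p(0), 0)))), p(g(p(g(p(g(p(0), 0)), 0)), 0)))  →  g(p(g(p(c), p(0))), p(g(p(g(p(g(p(0), 0)), 0)), 0)))   [R3 at 1.1.2.1]
3. g(p(g(p(c), p(0))), p(g(p(g(p(g(p(0), 0)), 0)), 0)))  →  g(p(p(p(c))), p(g(p(g(p(g(p(0), 0)), 0)), 0)))   [R2 at 1.1]
4. g(p(p(p(c))), p(g(p(g(p(g(p(0), 0)), 0)), 0)))  →  g(p(p(p(c))), p(g(p(g(p(0), 0)), 0)))   [R3 at 2.1]
5. g(p(p(p(c))), p(g(p(g(p(0), 0)), 0)))  →  g(p(p(p(c))), p(g(p(0), 0)))   [R3 at 2.1]
6. g(p(p(p(c))), p(g(p(0), 0)))  →  g(p(p(p(c))), p(0))   [R3 at 2.1]
7. g(p(p(p(c))), p(0))  →  p(p(p(p(c))))   [R2 at ε]

p(p(p(p(c))))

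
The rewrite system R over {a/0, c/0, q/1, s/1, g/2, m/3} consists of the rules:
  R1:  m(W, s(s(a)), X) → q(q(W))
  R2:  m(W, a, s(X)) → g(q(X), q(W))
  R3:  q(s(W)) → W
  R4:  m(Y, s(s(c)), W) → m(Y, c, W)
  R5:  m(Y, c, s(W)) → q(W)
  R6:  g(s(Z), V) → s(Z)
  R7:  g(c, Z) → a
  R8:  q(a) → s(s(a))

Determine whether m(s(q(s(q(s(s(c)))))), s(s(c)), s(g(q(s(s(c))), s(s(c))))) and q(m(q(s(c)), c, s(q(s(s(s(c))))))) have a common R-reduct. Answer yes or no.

Reduce t₁ = m(s(q(s(q(s(s(c)))))), s(s(c)), s(g(q(s(s(c))), s(s(c))))):
1. m(s(q(s(q(s(s(c)))))), s(s(c)), s(g(q(s(s(c))), s(s(c)))))  →  m(s(q(s(q(s(s(c)))))), c, s(g(q(s(s(c))), s(s(c)))))   [R4 at ε]
2. m(s(q(s(q(s(s(c)))))), c, s(g(q(s(s(c))), s(s(c)))))  →  q(g(q(s(s(c))), s(s(c))))   [R5 at ε]
3. q(g(q(s(s(c))), s(s(c))))  →  q(g(s(c), s(s(c))))   [R3 at 1.1]
4. q(g(s(c), s(s(c))))  →  q(s(c))   [R6 at 1]
5. q(s(c))  →  c   [R3 at ε]

Reduce t₂ = q(m(q(s(c)), c, s(q(s(s(s(c))))))):
1. q(m(q(s(c)), c, s(q(s(s(s(c)))))))  →  q(q(q(s(s(s(c))))))   [R5 at 1]
2. q(q(q(s(s(s(c))))))  →  q(q(s(s(c))))   [R3 at 1.1]
3. q(q(s(s(c))))  →  q(s(c))   [R3 at 1]
4. q(s(c))  →  c   [R3 at ε]

yes — NF(t₁) = c, NF(t₂) = c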